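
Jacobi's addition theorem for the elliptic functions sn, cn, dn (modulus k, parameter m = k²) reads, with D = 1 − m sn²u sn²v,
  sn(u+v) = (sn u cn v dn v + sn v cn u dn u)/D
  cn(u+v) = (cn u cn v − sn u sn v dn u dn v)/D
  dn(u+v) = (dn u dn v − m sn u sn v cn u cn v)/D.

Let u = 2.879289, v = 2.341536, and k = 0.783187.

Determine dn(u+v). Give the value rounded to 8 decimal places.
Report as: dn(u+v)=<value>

sn u = 0.8165284651118316, cn u = -0.5773051755026249, dn u = 0.7687956889326532
sn v = 0.9718225362097011, cn v = -0.2357137206760442, dn v = 0.6486125251687177
m = k² = 0.613381876969
D = 1 − m·sn²u·sn²v = 0.6137686423085757
dn(u+v) = (dn u·dn v − m·sn u·sn v·cn u·cn v)/D = 0.4324167318669383/0.6137686423085757 = 0.7045272470103455

dn(u+v)=0.70452725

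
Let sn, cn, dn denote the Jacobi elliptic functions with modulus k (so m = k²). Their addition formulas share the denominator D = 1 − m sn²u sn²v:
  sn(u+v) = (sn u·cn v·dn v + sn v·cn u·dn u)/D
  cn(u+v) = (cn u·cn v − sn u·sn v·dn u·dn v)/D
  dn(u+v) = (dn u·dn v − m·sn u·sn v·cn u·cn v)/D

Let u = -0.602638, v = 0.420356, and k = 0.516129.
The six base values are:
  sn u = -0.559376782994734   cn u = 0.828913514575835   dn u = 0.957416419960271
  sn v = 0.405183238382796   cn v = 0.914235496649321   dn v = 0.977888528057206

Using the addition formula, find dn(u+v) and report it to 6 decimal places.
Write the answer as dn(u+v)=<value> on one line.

dn(u+v)=0.995626

m = k² = 0.266389144641
D = 1 − m·sn²u·sn²v = 0.9863155187262975
dn(u+v) = (dn u·dn v − m·sn u·sn v·cn u·cn v)/D = 0.9820016570940493/0.9863155187262975 = 0.9956262863654228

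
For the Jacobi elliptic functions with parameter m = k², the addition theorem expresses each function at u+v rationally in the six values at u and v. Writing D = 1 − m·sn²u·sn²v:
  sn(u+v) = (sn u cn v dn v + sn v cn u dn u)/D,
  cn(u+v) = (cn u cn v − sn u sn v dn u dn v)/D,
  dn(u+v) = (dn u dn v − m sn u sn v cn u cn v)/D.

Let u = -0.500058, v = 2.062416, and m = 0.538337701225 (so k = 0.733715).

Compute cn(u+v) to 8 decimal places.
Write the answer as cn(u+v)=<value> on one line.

cn(u+v)=0.22149341

sn u = -0.4701350523917966, cn u = 0.8825944892829111, dn u = 0.9386228478010112
sn v = 0.9929473651286283, cn v = -0.118556020868257, dn v = 0.6850028616947385
m = k² = 0.538337701225
D = 1 − m·sn²u·sn²v = 0.8826852778747081
cn(u+v) = (cn u·cn v − sn u·sn v·dn u·dn v)/D = 0.1955089764012138/0.8826852778747081 = 0.2214934148125275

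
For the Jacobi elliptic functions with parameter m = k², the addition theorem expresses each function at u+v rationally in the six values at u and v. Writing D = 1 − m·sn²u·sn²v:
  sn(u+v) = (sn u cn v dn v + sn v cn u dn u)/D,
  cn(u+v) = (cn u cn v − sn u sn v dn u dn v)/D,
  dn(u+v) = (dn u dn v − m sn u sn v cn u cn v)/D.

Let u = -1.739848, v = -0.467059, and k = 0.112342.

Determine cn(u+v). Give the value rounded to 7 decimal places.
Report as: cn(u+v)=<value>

cn(u+v)=-0.5872115

sn u = -0.9867399133550007, cn u = -0.1623094063576283, dn u = 0.9938368878987687
sn v = -0.4500790576364147, cn v = 0.8929887131857361, dn v = 0.9987208844956093
m = k² = 0.012620724964
D = 1 − m·sn²u·sn²v = 0.9975107569409229
cn(u+v) = (cn u·cn v − sn u·sn v·dn u·dn v)/D = -0.5857497644072406/0.9975107569409229 = -0.587211476499327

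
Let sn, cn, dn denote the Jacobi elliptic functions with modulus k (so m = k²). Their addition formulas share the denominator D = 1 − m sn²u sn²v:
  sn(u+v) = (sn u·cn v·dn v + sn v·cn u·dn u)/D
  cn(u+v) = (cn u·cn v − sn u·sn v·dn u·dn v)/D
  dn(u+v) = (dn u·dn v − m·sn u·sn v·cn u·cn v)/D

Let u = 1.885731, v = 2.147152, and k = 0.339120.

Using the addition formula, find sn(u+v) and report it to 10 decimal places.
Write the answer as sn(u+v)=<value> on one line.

sn u = 0.9686307935154685, cn u = -0.2485042974549811, dn u = 0.9445102046048931
sn v = 0.8779380527817318, cn v = -0.4787742427050782, dn v = 0.954651255198073
m = k² = 0.1150023744
D = 1 − m·sn²u·sn²v = 0.9168329883912061
sn(u+v) = (sn u·cn v·dn v + sn v·cn u·dn u)/D = -0.6487898397897469/0.9168329883912061 = -0.707642338358917

sn(u+v)=-0.7076423384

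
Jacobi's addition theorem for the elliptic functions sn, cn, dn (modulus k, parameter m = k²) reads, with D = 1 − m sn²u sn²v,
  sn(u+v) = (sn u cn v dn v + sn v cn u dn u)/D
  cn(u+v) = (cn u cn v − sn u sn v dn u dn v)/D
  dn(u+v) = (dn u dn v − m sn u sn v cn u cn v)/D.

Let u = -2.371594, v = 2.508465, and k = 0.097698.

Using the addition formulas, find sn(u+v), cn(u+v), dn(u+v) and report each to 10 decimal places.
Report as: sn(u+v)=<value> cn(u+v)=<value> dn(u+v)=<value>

sn(u+v)=0.1364400250 cn(u+v)=0.9906483329 dn(u+v)=0.9999111527

sn u = -0.7010532489934305, cn u = -0.7131089272164213, dn u = 0.9976516999353499
sn v = 0.5974195818226539, cn v = -0.80192882680126, dn v = 0.9982952111119154
m = k² = 0.009544899204
D = 1 − m·sn²u·sn²v = 0.9983257038974505
sn(u+v) = (sn u·cn v·dn v + sn v·cn u·dn u)/D = 0.1362115840265241/0.9983257038974505 = 0.1364400250286614
cn(u+v) = (cn u·cn v − sn u·sn v·dn u·dn v)/D = 0.9889896943039018/0.9983257038974505 = 0.9906483329467517
dn(u+v) = (dn u·dn v − m·sn u·sn v·cn u·cn v)/D = 0.998237005356066/0.9983257038974505 = 0.9999111527019306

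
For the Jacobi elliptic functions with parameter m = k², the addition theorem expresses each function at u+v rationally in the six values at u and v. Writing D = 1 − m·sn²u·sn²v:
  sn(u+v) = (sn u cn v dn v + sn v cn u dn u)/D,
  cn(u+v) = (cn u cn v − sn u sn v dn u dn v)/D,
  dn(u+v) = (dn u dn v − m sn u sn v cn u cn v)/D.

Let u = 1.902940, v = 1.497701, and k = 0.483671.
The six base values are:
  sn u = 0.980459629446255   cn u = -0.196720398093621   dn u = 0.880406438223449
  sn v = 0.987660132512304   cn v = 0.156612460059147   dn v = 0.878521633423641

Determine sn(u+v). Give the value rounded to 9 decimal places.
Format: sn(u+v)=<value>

m = k² = 0.233937636241
D = 1 − m·sn²u·sn²v = 0.7806313427253618
sn(u+v) = (sn u·cn v·dn v + sn v·cn u·dn u)/D = -0.03615779039663755/0.7806313427253618 = -0.04631865058146714

sn(u+v)=-0.046318651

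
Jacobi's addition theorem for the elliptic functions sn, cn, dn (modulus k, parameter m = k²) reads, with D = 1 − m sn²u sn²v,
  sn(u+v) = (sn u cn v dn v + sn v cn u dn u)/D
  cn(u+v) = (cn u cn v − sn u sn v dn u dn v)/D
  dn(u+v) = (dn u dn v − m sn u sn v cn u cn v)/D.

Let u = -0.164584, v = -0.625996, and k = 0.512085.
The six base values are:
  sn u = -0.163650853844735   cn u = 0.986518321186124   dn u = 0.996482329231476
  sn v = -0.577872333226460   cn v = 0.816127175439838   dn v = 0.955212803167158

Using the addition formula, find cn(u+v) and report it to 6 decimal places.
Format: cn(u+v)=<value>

m = k² = 0.262231047225
D = 1 − m·sn²u·sn²v = 0.9976547752705815
cn(u+v) = (cn u·cn v − sn u·sn v·dn u·dn v)/D = 0.7151083687221642/0.9976547752705815 = 0.7167894009510597

cn(u+v)=0.716789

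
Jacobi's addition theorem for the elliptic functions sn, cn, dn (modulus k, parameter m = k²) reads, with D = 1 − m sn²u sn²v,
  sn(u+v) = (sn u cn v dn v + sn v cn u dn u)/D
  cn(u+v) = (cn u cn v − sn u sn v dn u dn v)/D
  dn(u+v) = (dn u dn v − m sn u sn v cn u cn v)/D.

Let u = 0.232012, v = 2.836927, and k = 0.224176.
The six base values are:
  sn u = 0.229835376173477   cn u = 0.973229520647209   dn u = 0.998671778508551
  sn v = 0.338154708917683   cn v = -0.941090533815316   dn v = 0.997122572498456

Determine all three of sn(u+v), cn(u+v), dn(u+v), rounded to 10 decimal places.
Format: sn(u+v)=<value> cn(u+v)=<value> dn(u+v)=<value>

sn(u+v)=0.1130258136 cn(u+v)=-0.9935920518 dn(u+v)=0.9996789496

m = k² = 0.050254878976
D = 1 − m·sn²u·sn²v = 0.9996964411755459
sn(u+v) = (sn u·cn v·dn v + sn v·cn u·dn u)/D = 0.1129915036316646/0.9996964411755459 = 0.1130258136147785
cn(u+v) = (cn u·cn v − sn u·sn v·dn u·dn v)/D = -0.9932904381932342/0.9996964411755459 = -0.9935920518284742
dn(u+v) = (dn u·dn v − m·sn u·sn v·cn u·cn v)/D = 0.9993754882145924/0.9996964411755459 = 0.9996789495813588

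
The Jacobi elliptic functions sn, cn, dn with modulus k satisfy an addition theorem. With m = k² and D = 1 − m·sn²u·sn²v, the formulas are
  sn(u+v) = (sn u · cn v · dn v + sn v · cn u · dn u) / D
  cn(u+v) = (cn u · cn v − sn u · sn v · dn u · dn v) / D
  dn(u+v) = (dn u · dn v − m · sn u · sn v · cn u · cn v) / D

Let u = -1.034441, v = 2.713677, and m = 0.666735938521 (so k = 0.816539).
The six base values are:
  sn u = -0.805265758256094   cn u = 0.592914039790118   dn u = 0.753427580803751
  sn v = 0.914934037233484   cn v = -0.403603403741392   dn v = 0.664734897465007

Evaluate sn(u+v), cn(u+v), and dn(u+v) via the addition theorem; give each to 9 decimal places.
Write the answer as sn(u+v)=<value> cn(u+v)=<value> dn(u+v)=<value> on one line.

sn(u+v)=0.979126306 cn(u+v)=0.203252742 dn(u+v)=0.600672990

m = k² = 0.666735938521
D = 1 − m·sn²u·sn²v = 0.6380805705027165
sn(u+v) = (sn u·cn v·dn v + sn v·cn u·dn u)/D = 0.6247614718651595/0.6380805705027165 = 0.9791263059035578
cn(u+v) = (cn u·cn v − sn u·sn v·dn u·dn v)/D = 0.1296916255043157/0.6380805705027165 = 0.2032527418945498
dn(u+v) = (dn u·dn v − m·sn u·sn v·cn u·cn v)/D = 0.3832777643351177/0.6380805705027165 = 0.600672990298309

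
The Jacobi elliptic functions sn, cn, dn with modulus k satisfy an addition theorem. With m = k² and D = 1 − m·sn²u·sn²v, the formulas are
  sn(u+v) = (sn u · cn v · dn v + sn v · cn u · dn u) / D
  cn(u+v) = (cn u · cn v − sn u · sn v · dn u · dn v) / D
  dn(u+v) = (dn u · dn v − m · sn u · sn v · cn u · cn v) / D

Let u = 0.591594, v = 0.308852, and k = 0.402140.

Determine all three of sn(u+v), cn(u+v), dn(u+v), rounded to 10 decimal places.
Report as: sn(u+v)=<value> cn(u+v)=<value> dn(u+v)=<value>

sn(u+v)=0.7731330391 cn(u+v)=0.6342438836 dn(u+v)=0.9504401030

sn u = 0.5533676163128017, cn u = 0.8329371412155228, dn u = 0.9749255568188489
sn v = 0.303223403434164, cn v = 0.9529194969197567, dn v = 0.9925376873855188
m = k² = 0.1617165796
D = 1 − m·sn²u·sn²v = 0.9954468971199998
sn(u+v) = (sn u·cn v·dn v + sn v·cn u·dn u)/D = 0.7696128848520273/0.9954468971199998 = 0.7731330391190636
cn(u+v) = (cn u·cn v − sn u·sn v·dn u·dn v)/D = 0.6313561058987041/0.9954468971199998 = 0.6342438835515251
dn(u+v) = (dn u·dn v − m·sn u·sn v·cn u·cn v)/D = 0.9461126514482395/0.9954468971199998 = 0.950440103018561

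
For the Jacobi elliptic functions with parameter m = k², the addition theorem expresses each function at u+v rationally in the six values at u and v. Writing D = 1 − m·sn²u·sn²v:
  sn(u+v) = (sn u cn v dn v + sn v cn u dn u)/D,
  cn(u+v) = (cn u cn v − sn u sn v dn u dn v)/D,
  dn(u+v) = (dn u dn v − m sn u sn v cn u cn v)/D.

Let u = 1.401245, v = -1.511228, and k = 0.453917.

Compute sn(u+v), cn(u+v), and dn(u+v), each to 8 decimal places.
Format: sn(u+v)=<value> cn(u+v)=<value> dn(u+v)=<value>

sn u = 0.9728641050108287, cn u = 0.2313772529473875, dn u = 0.8972122559244569
sn v = -0.9908935046592991, cn v = 0.134647920236488, dn v = 0.8931376639849319
m = k² = 0.206040642889
D = 1 − m·sn²u·sn²v = 0.8085253786969276
sn(u+v) = (sn u·cn v·dn v + sn v·cn u·dn u)/D = -0.0887082588289615/0.8085253786969276 = -0.1097161093099261
cn(u+v) = (cn u·cn v − sn u·sn v·dn u·dn v)/D = 0.8036442825109528/0.8085253786969276 = 0.9939629647818335
dn(u+v) = (dn u·dn v − m·sn u·sn v·cn u·cn v)/D = 0.8075220877498085/0.8085253786969276 = 0.9987591101361147

sn(u+v)=-0.10971611 cn(u+v)=0.99396296 dn(u+v)=0.99875911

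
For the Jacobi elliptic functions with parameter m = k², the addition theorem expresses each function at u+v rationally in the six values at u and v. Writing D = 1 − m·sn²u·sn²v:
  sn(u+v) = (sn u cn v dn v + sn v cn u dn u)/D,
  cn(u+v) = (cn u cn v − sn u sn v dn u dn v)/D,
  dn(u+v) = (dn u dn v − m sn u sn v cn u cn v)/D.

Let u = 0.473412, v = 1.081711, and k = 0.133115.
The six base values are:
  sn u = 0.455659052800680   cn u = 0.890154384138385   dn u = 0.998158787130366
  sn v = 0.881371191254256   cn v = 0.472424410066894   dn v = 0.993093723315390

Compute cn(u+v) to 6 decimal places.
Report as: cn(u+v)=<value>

m = k² = 0.017719603225
D = 1 − m·sn²u·sn²v = 0.9971420692522088
cn(u+v) = (cn u·cn v − sn u·sn v·dn u·dn v)/D = 0.02243382430811378/0.9971420692522088 = 0.02249812238384213

cn(u+v)=0.022498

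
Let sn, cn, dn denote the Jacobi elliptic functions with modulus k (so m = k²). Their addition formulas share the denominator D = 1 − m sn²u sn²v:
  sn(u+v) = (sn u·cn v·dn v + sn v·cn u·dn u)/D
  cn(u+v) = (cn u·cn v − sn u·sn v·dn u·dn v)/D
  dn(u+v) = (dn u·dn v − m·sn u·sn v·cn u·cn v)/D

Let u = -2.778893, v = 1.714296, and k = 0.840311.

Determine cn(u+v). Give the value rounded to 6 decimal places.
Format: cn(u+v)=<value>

cn(u+v)=0.579640

sn u = -0.9220247156013837, cn u = -0.3871310163500047, dn u = 0.6322217278148381
sn v = 0.979282611914933, cn v = 0.202498311106702, dn v = 0.5681834027878465
m = k² = 0.706122576721
D = 1 − m·sn²u·sn²v = 0.4243197775296443
cn(u+v) = (cn u·cn v − sn u·sn v·dn u·dn v)/D = 0.2459526382823205/0.4243197775296443 = 0.5796398172016326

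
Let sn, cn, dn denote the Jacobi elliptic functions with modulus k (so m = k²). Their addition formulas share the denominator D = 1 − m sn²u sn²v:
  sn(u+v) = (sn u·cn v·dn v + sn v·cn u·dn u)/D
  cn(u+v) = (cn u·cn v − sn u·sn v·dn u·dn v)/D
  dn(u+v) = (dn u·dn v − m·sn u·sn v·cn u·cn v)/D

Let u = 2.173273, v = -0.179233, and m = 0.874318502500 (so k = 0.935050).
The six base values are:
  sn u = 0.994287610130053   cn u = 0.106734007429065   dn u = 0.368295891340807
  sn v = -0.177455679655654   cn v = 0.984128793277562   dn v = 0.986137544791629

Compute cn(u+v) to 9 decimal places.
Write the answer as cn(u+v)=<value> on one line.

m = k² = 0.8743185025
D = 1 − m·sn²u·sn²v = 0.9727809143373549
cn(u+v) = (cn u·cn v − sn u·sn v·dn u·dn v)/D = 0.1691220456101471/0.9727809143373549 = 0.1738541979160341

cn(u+v)=0.173854198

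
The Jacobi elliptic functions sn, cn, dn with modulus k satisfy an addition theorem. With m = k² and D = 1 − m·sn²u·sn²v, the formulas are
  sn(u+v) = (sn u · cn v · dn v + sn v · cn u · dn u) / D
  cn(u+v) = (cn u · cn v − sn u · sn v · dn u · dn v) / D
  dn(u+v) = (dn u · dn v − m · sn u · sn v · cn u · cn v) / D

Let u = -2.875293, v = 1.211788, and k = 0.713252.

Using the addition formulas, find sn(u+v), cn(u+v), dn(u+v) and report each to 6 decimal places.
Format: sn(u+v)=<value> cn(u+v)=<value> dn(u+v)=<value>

sn u = -0.7197477259012311, cn u = -0.6942357028128173, dn u = 0.8581724565550778
sn v = 0.8910264412239022, cn v = 0.4539514082364631, dn v = 0.7720791449180199
m = k² = 0.508728415504
D = 1 − m·sn²u·sn²v = 0.7907681558924319
sn(u+v) = (sn u·cn v·dn v + sn v·cn u·dn u)/D = -0.7831121502575236/0.7907681558924319 = -0.9903182676517013
cn(u+v) = (cn u·cn v − sn u·sn v·dn u·dn v)/D = 0.1097708362569731/0.7907681558924319 = 0.1388154485471026
dn(u+v) = (dn u·dn v − m·sn u·sn v·cn u·cn v)/D = 0.5597580976120349/0.7907681558924319 = 0.7078662607250699

sn(u+v)=-0.990318 cn(u+v)=0.138815 dn(u+v)=0.707866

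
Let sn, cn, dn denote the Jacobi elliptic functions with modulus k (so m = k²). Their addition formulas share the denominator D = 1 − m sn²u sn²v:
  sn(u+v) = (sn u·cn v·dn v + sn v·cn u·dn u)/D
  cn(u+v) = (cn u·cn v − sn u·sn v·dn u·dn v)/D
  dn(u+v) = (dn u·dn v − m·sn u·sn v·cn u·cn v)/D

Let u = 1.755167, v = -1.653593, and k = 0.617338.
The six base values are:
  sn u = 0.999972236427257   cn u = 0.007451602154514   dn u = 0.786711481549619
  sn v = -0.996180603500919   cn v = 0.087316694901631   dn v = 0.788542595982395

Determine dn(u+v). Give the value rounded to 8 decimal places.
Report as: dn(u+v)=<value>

m = k² = 0.381106206244
D = 1 − m·sn²u·sn²v = 0.621820425785444
dn(u+v) = (dn u·dn v − m·sn u·sn v·cn u·cn v)/D = 0.6206025264854545/0.621820425785444 = 0.9980413970826849

dn(u+v)=0.99804140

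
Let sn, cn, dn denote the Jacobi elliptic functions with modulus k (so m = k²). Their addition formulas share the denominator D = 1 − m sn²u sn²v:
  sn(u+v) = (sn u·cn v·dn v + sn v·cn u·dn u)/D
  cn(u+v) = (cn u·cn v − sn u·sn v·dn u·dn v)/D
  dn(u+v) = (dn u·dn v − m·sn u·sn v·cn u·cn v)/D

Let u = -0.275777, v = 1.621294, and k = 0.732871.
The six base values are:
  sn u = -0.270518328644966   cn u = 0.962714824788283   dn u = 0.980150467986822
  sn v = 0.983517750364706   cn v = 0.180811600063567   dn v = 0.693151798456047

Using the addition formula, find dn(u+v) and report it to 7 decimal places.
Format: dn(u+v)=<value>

m = k² = 0.537099902641
D = 1 − m·sn²u·sn²v = 0.9619799337283685
dn(u+v) = (dn u·dn v − m·sn u·sn v·cn u·cn v)/D = 0.7042677635887096/0.9619799337283685 = 0.7321023431945844

dn(u+v)=0.7321023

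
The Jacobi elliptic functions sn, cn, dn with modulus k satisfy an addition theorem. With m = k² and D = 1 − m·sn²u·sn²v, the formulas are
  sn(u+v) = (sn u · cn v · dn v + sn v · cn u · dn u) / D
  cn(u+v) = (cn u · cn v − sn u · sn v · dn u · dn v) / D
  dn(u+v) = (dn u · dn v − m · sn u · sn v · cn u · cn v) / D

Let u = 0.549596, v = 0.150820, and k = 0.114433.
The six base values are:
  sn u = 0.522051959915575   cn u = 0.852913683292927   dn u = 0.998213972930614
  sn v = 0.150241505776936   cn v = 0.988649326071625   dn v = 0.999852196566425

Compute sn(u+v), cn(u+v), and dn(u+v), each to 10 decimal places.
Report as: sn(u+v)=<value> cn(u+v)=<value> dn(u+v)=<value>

sn(u+v)=0.6440160830 cn(u+v)=0.7650119507 dn(u+v)=0.9972807015

m = k² = 0.013094911489
D = 1 − m·sn²u·sn²v = 0.9999194417759093
sn(u+v) = (sn u·cn v·dn v + sn v·cn u·dn u)/D = 0.6439642022473918/0.9999194417759093 = 0.6440160830393273
cn(u+v) = (cn u·cn v − sn u·sn v·dn u·dn v)/D = 0.7649503227434617/0.9999194417759093 = 0.7650119507476221
dn(u+v) = (dn u·dn v − m·sn u·sn v·cn u·cn v)/D = 0.997200362307929/0.9999194417759093 = 0.9972807014701594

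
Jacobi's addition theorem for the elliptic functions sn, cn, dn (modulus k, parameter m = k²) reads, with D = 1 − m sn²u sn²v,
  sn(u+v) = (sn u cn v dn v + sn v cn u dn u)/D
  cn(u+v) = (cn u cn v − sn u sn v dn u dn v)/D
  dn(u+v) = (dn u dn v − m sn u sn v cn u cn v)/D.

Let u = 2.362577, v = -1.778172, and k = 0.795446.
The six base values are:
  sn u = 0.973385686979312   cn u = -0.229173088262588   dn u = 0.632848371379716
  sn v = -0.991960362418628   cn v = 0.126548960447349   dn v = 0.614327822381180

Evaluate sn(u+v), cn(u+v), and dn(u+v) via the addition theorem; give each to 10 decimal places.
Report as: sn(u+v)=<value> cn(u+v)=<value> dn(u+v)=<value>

sn(u+v)=0.5353338886 cn(u+v)=0.8446405316 dn(u+v)=0.9048035655

m = k² = 0.632734338916
D = 1 − m·sn²u·sn²v = 0.4100978845369416
sn(u+v) = (sn u·cn v·dn v + sn v·cn u·dn u)/D = 0.2195392952427299/0.4100978845369416 = 0.5353338886169111
cn(u+v) = (cn u·cn v − sn u·sn v·dn u·dn v)/D = 0.3463852952219539/0.4100978845369416 = 0.844640531645443
dn(u+v) = (dn u·dn v − m·sn u·sn v·cn u·cn v)/D = 0.3710580281274096/0.4100978845369416 = 0.9048035654862898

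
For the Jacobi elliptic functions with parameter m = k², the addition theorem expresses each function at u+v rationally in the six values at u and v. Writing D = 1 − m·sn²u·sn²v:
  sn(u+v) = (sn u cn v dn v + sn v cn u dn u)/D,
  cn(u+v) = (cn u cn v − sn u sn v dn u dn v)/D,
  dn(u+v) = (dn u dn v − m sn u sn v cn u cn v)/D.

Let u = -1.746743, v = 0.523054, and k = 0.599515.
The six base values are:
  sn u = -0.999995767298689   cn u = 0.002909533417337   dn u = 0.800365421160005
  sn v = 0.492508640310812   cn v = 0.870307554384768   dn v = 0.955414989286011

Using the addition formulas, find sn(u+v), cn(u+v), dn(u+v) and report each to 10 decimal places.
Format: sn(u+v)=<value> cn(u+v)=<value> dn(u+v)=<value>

sn(u+v)=-0.9096599457 cn(u+v)=0.4153538049 dn(u+v)=0.8382053217

m = k² = 0.359418235225
D = 1 − m·sn²u·sn²v = 0.9128185397832367
sn(u+v) = (sn u·cn v·dn v + sn v·cn u·dn u)/D = -0.8303544633207146/0.9128185397832367 = -0.9096599456863523
cn(u+v) = (cn u·cn v − sn u·sn v·dn u·dn v)/D = 0.37914265364816/0.9128185397832367 = 0.4153538048626767
dn(u+v) = (dn u·dn v − m·sn u·sn v·cn u·cn v)/D = 0.7651293578225193/0.9128185397832367 = 0.838205321732632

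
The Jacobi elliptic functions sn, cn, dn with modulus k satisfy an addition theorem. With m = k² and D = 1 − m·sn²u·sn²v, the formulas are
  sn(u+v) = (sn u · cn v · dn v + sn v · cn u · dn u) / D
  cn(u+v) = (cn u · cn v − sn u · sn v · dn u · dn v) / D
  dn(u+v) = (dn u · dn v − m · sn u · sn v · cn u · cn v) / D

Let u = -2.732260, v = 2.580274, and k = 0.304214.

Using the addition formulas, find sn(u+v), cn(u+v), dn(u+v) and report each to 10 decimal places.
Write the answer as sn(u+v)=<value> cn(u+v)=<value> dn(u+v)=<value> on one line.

sn u = -0.4656561438398411, cn u = -0.8849657370227444, dn u = 0.9899154985387411
sn v = 0.5926636305287568, cn v = -0.8054500735914506, dn v = 0.9836122943075075
m = k² = 0.092546157796
D = 1 − m·sn²u·sn²v = 0.9929513552632555
sn(u+v) = (sn u·cn v·dn v + sn v·cn u·dn u)/D = -0.1502814596671233/0.9929513552632555 = -0.1513482597818501
cn(u+v) = (cn u·cn v − sn u·sn v·dn u·dn v)/D = 0.9815130548288467/0.9929513552632555 = 0.9884805027217308
dn(u+v) = (dn u·dn v − m·sn u·sn v·cn u·cn v)/D = 0.9918983232338038/0.9929513552632555 = 0.9989394928322822

sn(u+v)=-0.1513482598 cn(u+v)=0.9884805027 dn(u+v)=0.9989394928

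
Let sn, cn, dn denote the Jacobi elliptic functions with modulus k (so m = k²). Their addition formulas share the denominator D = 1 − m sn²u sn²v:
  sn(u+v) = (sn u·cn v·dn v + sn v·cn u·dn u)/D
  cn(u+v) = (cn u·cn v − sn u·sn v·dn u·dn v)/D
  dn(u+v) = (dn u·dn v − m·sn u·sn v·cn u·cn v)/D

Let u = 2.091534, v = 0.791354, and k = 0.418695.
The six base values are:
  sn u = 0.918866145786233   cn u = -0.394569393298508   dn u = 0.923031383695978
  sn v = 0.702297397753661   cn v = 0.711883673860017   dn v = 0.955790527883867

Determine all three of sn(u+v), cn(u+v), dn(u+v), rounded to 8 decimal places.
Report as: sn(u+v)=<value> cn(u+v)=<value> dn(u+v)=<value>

m = k² = 0.175305503025
D = 1 − m·sn²u·sn²v = 0.9269967542372939
sn(u+v) = (sn u·cn v·dn v + sn v·cn u·dn u)/D = 0.3694305857438659/0.9269967542372939 = 0.3985241415951048
cn(u+v) = (cn u·cn v − sn u·sn v·dn u·dn v)/D = -0.8502023433768117/0.9269967542372939 = -0.9171578427761957
dn(u+v) = (dn u·dn v − m·sn u·sn v·cn u·cn v)/D = 0.9140008041777218/0.9269967542372939 = 0.9859805873104002

sn(u+v)=0.39852414 cn(u+v)=-0.91715784 dn(u+v)=0.98598059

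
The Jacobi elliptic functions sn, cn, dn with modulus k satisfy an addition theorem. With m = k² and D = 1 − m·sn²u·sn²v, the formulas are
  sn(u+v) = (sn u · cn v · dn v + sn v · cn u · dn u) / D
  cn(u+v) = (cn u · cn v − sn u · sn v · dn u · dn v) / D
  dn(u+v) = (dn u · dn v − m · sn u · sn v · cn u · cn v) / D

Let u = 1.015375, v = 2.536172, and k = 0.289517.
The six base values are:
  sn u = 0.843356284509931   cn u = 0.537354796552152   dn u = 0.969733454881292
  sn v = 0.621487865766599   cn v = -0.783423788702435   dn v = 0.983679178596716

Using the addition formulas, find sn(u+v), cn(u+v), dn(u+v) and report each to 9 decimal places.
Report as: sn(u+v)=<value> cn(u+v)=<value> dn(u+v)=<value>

sn(u+v)=-0.333755799 cn(u+v)=-0.942659571 dn(u+v)=0.995320568

m = k² = 0.083820093289
D = 1 − m·sn²u·sn²v = 0.9769730923979991
sn(u+v) = (sn u·cn v·dn v + sn v·cn u·dn u)/D = -0.32607043537299/0.9769730923979991 = -0.3337557993256947
cn(u+v) = (cn u·cn v − sn u·sn v·dn u·dn v)/D = -0.9209530359607802/0.9769730923979991 = -0.9426595707976802
dn(u+v) = (dn u·dn v − m·sn u·sn v·cn u·cn v)/D = 0.9724014136543547/0.9769730923979991 = 0.9953205684176796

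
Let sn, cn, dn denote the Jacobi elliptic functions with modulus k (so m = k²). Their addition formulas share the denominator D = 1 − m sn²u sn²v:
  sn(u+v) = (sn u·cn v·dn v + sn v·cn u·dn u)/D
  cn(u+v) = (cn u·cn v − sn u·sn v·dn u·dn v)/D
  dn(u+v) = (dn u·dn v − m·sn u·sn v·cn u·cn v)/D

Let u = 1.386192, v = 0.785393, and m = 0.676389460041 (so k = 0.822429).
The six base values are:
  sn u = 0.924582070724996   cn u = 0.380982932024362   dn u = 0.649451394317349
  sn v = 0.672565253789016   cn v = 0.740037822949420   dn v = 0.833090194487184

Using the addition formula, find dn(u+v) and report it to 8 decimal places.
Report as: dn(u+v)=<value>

m = k² = 0.676389460041
D = 1 − m·sn²u·sn²v = 0.7384488581919084
dn(u+v) = (dn u·dn v − m·sn u·sn v·cn u·cn v)/D = 0.4224648395920482/0.7384488581919084 = 0.5720976272161258

dn(u+v)=0.57209763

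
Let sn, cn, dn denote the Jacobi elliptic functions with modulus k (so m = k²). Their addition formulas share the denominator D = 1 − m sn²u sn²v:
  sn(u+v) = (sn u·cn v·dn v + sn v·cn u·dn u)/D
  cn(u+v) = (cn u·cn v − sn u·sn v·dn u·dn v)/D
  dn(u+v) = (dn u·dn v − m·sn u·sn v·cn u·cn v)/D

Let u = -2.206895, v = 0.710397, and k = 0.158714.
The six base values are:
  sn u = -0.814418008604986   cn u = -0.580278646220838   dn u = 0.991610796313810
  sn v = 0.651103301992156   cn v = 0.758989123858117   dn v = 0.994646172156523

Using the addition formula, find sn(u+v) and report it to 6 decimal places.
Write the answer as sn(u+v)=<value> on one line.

m = k² = 0.025190133796
D = 1 − m·sn²u·sn²v = 0.9929168733622506
sn(u+v) = (sn u·cn v·dn v + sn v·cn u·dn u)/D = -0.9894767480154027/0.9929168733622506 = -0.9965353339850105

sn(u+v)=-0.996535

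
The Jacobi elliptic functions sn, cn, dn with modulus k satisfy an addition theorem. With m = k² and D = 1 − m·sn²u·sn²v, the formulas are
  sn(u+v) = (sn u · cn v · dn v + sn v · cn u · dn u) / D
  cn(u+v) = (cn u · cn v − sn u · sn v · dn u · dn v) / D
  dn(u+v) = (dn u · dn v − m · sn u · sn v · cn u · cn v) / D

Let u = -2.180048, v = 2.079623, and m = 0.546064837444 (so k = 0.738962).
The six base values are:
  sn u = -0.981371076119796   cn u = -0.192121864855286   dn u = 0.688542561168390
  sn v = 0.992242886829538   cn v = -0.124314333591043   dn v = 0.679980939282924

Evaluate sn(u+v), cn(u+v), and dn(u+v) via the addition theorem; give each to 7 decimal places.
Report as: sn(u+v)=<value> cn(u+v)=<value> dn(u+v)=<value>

sn(u+v)=-0.1001648 cn(u+v)=0.9949709 dn(u+v)=0.9972569

m = k² = 0.546064837444
D = 1 − m·sn²u·sn²v = 0.4822182865676133
sn(u+v) = (sn u·cn v·dn v + sn v·cn u·dn u)/D = -0.04830128956988303/0.4822182865676133 = -0.1001647820402816
cn(u+v) = (cn u·cn v − sn u·sn v·dn u·dn v)/D = 0.4797931443091815/0.4822182865676133 = 0.9949708621054301
dn(u+v) = (dn u·dn v − m·sn u·sn v·cn u·cn v)/D = 0.4808955174214425/0.4822182865676133 = 0.9972569079543082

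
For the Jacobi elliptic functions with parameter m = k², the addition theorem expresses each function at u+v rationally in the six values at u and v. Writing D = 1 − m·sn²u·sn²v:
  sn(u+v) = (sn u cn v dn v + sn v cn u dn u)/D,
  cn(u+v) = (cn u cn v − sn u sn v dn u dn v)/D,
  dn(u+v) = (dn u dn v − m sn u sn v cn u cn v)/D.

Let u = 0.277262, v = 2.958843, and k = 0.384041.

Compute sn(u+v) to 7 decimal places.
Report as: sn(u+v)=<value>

sn u = 0.2732272418673511, cn u = 0.9619495175431817, dn u = 0.9944795613253683
sn v = 0.3037188610621732, cn v = -0.9527616981360535, dn v = 0.9931742016876427
m = k² = 0.147487489681
D = 1 − m·sn²u·sn²v = 0.998984343843984
sn(u+v) = (sn u·cn v·dn v + sn v·cn u·dn u)/D = 0.03200579224998369/0.998984343843984 = 0.03203833217929007

sn(u+v)=0.0320383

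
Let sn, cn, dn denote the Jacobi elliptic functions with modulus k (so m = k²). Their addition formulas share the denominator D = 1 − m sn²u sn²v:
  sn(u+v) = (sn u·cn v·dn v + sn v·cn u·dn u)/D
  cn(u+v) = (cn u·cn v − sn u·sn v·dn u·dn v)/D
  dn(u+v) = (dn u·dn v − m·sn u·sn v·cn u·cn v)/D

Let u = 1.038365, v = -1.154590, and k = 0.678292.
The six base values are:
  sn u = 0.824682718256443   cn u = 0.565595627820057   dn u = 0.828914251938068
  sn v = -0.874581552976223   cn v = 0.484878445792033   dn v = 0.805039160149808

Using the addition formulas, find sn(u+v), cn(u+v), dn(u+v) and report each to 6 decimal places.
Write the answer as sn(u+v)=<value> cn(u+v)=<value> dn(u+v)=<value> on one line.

m = k² = 0.460080037264
D = 1 − m·sn²u·sn²v = 0.7606641243209926
sn(u+v) = (sn u·cn v·dn v + sn v·cn u·dn u)/D = -0.08811859837156896/0.7606641243209926 = -0.1158442938928244
cn(u+v) = (cn u·cn v − sn u·sn v·dn u·dn v)/D = 0.7555428661896376/0.7606641243209926 = 0.9932673857388417
dn(u+v) = (dn u·dn v − m·sn u·sn v·cn u·cn v)/D = 0.7583122314418747/0.7606641243209926 = 0.9969081059512076

sn(u+v)=-0.115844 cn(u+v)=0.993267 dn(u+v)=0.996908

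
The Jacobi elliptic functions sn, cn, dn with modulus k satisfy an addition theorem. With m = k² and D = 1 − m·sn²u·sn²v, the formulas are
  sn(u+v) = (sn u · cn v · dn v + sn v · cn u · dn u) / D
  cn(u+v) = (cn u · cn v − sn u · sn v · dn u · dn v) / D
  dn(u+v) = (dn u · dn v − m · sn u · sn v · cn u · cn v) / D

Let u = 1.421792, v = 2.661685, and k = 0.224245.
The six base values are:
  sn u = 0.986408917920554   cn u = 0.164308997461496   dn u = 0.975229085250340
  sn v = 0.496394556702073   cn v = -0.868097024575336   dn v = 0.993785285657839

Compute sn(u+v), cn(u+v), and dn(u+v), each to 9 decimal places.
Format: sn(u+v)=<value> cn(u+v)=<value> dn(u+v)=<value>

m = k² = 0.050285820025
D = 1 − m·sn²u·sn²v = 0.9879437141141983
sn(u+v) = (sn u·cn v·dn v + sn v·cn u·dn u)/D = -0.7714352708504416/0.9879437141141983 = -0.7808494146269449
cn(u+v) = (cn u·cn v − sn u·sn v·dn u·dn v)/D = -0.61718749594079/0.9879437141141983 = -0.6247192903030588
dn(u+v) = (dn u·dn v − m·sn u·sn v·cn u·cn v)/D = 0.9726803526172656/0.9879437141141983 = 0.9845503733878017

sn(u+v)=-0.780849415 cn(u+v)=-0.624719290 dn(u+v)=0.984550373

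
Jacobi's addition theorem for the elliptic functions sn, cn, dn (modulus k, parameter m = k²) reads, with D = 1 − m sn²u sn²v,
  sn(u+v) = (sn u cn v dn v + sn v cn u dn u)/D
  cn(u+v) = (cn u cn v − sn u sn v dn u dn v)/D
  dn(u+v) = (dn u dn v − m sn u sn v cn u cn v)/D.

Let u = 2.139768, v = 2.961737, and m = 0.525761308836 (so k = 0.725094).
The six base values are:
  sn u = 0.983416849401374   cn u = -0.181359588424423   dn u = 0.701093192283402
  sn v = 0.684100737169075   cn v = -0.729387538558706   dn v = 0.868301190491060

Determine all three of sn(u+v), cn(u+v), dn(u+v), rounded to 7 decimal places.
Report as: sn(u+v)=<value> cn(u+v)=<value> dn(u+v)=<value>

m = k² = 0.525761308836
D = 1 − m·sn²u·sn²v = 0.7620399619251237
sn(u+v) = (sn u·cn v·dn v + sn v·cn u·dn u)/D = -0.709808883452185/0.7620399619251237 = -0.9314588721292405
cn(u+v) = (cn u·cn v − sn u·sn v·dn u·dn v)/D = -0.2772656714113854/0.7620399619251237 = -0.3638466291333799
dn(u+v) = (dn u·dn v − m·sn u·sn v·cn u·cn v)/D = 0.5619709001162577/0.7620399619251237 = 0.7374559448254706

sn(u+v)=-0.9314589 cn(u+v)=-0.3638466 dn(u+v)=0.7374559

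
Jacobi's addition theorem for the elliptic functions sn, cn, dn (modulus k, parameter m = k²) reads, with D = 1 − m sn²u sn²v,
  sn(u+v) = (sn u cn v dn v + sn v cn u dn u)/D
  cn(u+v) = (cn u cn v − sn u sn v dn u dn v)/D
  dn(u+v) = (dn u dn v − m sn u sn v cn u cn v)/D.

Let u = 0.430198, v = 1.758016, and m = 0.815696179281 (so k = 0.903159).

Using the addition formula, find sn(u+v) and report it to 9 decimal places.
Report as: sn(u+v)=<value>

sn u = 0.4076092724665128, cn u = 0.9131564384043515, dn u = 0.9297719602599997
sn v = 0.9715036482545726, cn v = 0.2370246008920922, dn v = 0.4797188464041666
m = k² = 0.815696179281
D = 1 − m·sn²u·sn²v = 0.8720897317707098
sn(u+v) = (sn u·cn v·dn v + sn v·cn u·dn u)/D = 0.8711803534004081/0.8720897317707098 = 0.9989572421997731

sn(u+v)=0.998957242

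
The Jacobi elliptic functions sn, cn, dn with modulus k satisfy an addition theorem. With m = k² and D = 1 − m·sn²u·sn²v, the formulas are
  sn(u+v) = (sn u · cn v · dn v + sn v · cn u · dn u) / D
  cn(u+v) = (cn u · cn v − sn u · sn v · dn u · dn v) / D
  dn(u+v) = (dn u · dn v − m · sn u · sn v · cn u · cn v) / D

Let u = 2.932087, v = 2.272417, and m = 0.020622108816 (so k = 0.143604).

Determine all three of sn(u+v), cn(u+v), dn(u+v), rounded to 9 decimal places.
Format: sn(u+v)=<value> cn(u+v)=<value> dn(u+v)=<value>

sn(u+v)=-0.894707039 cn(u+v)=0.446653462 dn(u+v)=0.991711645

sn u = 0.223938384063525, cn u = -0.9746033039873286, dn u = 0.9994827833640763
sn v = 0.7729795129116854, cn v = -0.6344309833376784, dn v = 0.9938200768235043
m = k² = 0.020622108816
D = 1 − m·sn²u·sn²v = 0.9993820887230485
sn(u+v) = (sn u·cn v·dn v + sn v·cn u·dn u)/D = -0.894154189086684/0.9993820887230485 = -0.8947070386554371
cn(u+v) = (cn u·cn v − sn u·sn v·dn u·dn v)/D = 0.4463774696366045/0.9993820887230485 = 0.4466534618475695
dn(u+v) = (dn u·dn v − m·sn u·sn v·cn u·cn v)/D = 0.9910988556635153/0.9993820887230485 = 0.991711645472737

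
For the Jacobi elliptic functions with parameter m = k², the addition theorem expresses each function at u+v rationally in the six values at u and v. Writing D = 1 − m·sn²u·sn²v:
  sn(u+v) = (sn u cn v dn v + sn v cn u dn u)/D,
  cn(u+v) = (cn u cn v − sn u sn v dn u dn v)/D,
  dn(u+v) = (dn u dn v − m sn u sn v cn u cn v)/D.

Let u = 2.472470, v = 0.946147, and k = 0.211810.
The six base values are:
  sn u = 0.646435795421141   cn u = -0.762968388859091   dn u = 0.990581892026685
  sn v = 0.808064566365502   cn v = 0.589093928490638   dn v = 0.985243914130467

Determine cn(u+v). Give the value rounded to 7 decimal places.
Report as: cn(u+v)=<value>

cn(u+v)=-0.9711553

m = k² = 0.0448634761
D = 1 − m·sn²u·sn²v = 0.9877584660639915
cn(u+v) = (cn u·cn v − sn u·sn v·dn u·dn v)/D = -0.9592668242717699/0.9877584660639915 = -0.9711552542740992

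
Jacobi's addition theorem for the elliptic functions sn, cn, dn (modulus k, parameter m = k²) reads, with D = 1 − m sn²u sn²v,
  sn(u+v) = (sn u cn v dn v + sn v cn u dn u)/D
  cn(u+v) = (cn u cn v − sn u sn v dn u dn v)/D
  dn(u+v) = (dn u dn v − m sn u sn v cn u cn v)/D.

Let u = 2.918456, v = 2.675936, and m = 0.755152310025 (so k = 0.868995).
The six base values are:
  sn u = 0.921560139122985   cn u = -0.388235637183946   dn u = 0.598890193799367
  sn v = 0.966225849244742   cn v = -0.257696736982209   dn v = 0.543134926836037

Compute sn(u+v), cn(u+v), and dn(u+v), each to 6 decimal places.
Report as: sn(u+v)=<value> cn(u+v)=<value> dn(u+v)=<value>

m = k² = 0.755152310025
D = 1 − m·sn²u·sn²v = 0.4012586912081033
sn(u+v) = (sn u·cn v·dn v + sn v·cn u·dn u)/D = -0.353643004755073/0.4012586912081033 = -0.8813341928877112
cn(u+v) = (cn u·cn v − sn u·sn v·dn u·dn v)/D = -0.1895920949244545/0.4012586912081033 = -0.4724934289987181
dn(u+v) = (dn u·dn v − m·sn u·sn v·cn u·cn v)/D = 0.2580051179358412/0.4012586912081033 = 0.6429894818204273

sn(u+v)=-0.881334 cn(u+v)=-0.472493 dn(u+v)=0.642989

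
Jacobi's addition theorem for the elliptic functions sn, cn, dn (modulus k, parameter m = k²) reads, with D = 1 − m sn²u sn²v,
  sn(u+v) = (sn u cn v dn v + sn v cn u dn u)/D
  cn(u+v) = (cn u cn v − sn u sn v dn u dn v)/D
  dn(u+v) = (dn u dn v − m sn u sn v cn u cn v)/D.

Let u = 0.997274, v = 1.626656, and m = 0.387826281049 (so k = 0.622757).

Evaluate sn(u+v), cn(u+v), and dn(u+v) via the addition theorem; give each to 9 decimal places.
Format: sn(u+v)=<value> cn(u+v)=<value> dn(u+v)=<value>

sn(u+v)=0.766184980 cn(u+v)=-0.642620087 dn(u+v)=0.878823465

sn u = 0.8105305172514352, cn u = 0.5856964065146046, dn u = 0.8632576412796481
sn v = 0.9937734785715032, cn v = 0.1114193577790417, dn v = 0.7854860281330088
m = k² = 0.387826281049
D = 1 − m·sn²u·sn²v = 0.7483767413003012
sn(u+v) = (sn u·cn v·dn v + sn v·cn u·dn u)/D = 0.5733950187275559/0.7483767413003012 = 0.7661849802163609
cn(u+v) = (cn u·cn v − sn u·sn v·dn u·dn v)/D = -0.4809219265303713/0.7483767413003012 = -0.6426200869027164
dn(u+v) = (dn u·dn v − m·sn u·sn v·cn u·cn v)/D = 0.6576910412392/0.7483767413003012 = 0.8788234654332853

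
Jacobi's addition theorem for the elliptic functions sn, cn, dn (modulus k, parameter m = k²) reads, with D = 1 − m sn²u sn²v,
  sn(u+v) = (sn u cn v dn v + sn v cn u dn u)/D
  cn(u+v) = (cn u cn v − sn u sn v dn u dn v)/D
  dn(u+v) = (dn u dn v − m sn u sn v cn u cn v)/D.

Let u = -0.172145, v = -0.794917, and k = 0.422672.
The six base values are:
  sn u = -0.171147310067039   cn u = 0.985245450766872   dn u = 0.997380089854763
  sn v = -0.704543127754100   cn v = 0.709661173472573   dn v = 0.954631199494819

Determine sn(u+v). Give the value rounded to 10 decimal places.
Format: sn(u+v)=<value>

m = k² = 0.178651619584
D = 1 − m·sn²u·sn²v = 0.9974024597896964
sn(u+v) = (sn u·cn v·dn v + sn v·cn u·dn u)/D = -0.8082755669358173/0.9974024597896964 = -0.8103805630339464

sn(u+v)=-0.8103805630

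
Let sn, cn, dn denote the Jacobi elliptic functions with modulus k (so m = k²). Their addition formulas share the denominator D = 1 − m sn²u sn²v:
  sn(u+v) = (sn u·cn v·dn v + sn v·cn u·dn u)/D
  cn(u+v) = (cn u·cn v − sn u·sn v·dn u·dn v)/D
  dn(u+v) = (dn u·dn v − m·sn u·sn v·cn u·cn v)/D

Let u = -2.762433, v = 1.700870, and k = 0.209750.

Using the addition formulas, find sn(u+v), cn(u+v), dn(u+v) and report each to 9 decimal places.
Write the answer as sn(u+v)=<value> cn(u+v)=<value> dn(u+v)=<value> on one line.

sn u = -0.4023576740545532, cn u = -0.9154825515155436, dn u = 0.9964324184980898
sn v = 0.9939707361580147, cn v = -0.1096456823659482, dn v = 0.9780254873312931
m = k² = 0.0439950625
D = 1 − m·sn²u·sn²v = 0.9929631918030605
sn(u+v) = (sn u·cn v·dn v + sn v·cn u·dn u)/D = -0.8635691620348067/0.9929631918030605 = -0.869688996695542
cn(u+v) = (cn u·cn v − sn u·sn v·dn u·dn v)/D = 0.4901267210204146/0.9929631918030605 = 0.4936000901810104
dn(u+v) = (dn u·dn v − m·sn u·sn v·cn u·cn v)/D = 0.9763024673376375/0.9929631918030605 = 0.9832212063821118

sn(u+v)=-0.869688997 cn(u+v)=0.493600090 dn(u+v)=0.983221206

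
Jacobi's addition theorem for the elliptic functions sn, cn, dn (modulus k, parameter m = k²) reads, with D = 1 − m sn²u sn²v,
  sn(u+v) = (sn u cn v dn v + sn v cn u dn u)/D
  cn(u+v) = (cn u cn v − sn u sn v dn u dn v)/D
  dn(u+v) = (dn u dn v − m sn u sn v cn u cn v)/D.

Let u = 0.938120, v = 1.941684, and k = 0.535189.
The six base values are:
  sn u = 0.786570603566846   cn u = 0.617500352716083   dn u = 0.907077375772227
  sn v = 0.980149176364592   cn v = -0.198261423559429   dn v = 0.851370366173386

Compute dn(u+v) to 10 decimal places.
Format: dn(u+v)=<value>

dn(u+v)=0.9632883141

m = k² = 0.286427265721
D = 1 − m·sn²u·sn²v = 0.8297550889641254
dn(u+v) = (dn u·dn v − m·sn u·sn v·cn u·cn v)/D = 0.7992933807505557/0.8297550889641254 = 0.963288314083619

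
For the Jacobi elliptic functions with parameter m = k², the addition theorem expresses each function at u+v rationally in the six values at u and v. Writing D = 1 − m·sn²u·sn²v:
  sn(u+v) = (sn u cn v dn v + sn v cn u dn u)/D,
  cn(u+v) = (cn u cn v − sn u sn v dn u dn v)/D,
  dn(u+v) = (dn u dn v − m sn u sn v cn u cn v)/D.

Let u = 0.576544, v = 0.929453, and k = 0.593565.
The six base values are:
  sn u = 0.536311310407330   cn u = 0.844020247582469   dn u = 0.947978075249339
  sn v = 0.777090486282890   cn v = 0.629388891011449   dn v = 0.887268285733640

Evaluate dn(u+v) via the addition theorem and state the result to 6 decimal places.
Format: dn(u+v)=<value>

dn(u+v)=0.812853

m = k² = 0.352319409225
D = 1 − m·sn²u·sn²v = 0.938805320416589
dn(u+v) = (dn u·dn v − m·sn u·sn v·cn u·cn v)/D = 0.7631104412095916/0.938805320416589 = 0.8128527018476697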